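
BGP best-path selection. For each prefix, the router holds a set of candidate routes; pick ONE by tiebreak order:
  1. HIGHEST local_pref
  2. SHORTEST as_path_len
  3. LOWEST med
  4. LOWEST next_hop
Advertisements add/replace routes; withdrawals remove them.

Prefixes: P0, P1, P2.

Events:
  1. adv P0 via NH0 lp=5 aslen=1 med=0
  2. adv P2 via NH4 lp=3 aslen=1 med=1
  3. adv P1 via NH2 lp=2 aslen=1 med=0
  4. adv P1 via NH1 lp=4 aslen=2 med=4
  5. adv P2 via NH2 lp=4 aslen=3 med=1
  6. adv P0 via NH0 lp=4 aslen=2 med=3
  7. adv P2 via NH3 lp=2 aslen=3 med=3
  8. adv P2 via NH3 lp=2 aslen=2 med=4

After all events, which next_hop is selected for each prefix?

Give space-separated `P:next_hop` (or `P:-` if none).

Op 1: best P0=NH0 P1=- P2=-
Op 2: best P0=NH0 P1=- P2=NH4
Op 3: best P0=NH0 P1=NH2 P2=NH4
Op 4: best P0=NH0 P1=NH1 P2=NH4
Op 5: best P0=NH0 P1=NH1 P2=NH2
Op 6: best P0=NH0 P1=NH1 P2=NH2
Op 7: best P0=NH0 P1=NH1 P2=NH2
Op 8: best P0=NH0 P1=NH1 P2=NH2

Answer: P0:NH0 P1:NH1 P2:NH2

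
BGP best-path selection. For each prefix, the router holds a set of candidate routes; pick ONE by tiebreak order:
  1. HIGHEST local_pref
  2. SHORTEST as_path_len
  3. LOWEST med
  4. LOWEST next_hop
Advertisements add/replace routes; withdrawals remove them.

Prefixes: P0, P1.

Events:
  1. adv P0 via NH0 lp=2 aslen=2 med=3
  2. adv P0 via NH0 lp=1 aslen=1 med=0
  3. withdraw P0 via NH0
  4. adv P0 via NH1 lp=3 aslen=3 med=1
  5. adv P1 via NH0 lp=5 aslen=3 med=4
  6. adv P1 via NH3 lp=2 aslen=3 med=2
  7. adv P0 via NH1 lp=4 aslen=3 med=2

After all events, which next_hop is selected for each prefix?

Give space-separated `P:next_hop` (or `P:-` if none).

Op 1: best P0=NH0 P1=-
Op 2: best P0=NH0 P1=-
Op 3: best P0=- P1=-
Op 4: best P0=NH1 P1=-
Op 5: best P0=NH1 P1=NH0
Op 6: best P0=NH1 P1=NH0
Op 7: best P0=NH1 P1=NH0

Answer: P0:NH1 P1:NH0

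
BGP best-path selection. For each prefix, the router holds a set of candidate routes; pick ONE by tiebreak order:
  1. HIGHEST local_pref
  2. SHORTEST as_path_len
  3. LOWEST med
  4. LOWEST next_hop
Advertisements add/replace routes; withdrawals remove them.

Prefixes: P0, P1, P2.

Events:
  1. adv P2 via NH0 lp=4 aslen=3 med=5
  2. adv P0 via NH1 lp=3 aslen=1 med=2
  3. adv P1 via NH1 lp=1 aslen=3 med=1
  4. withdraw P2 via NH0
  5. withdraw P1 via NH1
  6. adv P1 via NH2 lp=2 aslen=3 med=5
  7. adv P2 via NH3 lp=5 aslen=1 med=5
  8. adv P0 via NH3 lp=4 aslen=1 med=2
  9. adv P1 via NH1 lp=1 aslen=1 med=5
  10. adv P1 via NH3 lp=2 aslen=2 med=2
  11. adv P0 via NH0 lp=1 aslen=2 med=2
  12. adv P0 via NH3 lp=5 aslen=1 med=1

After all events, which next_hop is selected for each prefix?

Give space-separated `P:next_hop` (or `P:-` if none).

Op 1: best P0=- P1=- P2=NH0
Op 2: best P0=NH1 P1=- P2=NH0
Op 3: best P0=NH1 P1=NH1 P2=NH0
Op 4: best P0=NH1 P1=NH1 P2=-
Op 5: best P0=NH1 P1=- P2=-
Op 6: best P0=NH1 P1=NH2 P2=-
Op 7: best P0=NH1 P1=NH2 P2=NH3
Op 8: best P0=NH3 P1=NH2 P2=NH3
Op 9: best P0=NH3 P1=NH2 P2=NH3
Op 10: best P0=NH3 P1=NH3 P2=NH3
Op 11: best P0=NH3 P1=NH3 P2=NH3
Op 12: best P0=NH3 P1=NH3 P2=NH3

Answer: P0:NH3 P1:NH3 P2:NH3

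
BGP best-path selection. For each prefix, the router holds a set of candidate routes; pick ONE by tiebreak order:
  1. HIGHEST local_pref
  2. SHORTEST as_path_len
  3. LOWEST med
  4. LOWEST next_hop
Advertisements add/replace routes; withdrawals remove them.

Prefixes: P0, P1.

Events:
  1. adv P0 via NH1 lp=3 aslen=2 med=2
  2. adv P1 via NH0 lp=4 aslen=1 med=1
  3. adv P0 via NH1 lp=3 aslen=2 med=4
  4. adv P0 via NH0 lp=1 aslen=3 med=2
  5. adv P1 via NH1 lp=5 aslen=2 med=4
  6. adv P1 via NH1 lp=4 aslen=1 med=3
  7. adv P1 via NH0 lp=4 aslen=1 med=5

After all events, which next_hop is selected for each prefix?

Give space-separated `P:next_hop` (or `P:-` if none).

Answer: P0:NH1 P1:NH1

Derivation:
Op 1: best P0=NH1 P1=-
Op 2: best P0=NH1 P1=NH0
Op 3: best P0=NH1 P1=NH0
Op 4: best P0=NH1 P1=NH0
Op 5: best P0=NH1 P1=NH1
Op 6: best P0=NH1 P1=NH0
Op 7: best P0=NH1 P1=NH1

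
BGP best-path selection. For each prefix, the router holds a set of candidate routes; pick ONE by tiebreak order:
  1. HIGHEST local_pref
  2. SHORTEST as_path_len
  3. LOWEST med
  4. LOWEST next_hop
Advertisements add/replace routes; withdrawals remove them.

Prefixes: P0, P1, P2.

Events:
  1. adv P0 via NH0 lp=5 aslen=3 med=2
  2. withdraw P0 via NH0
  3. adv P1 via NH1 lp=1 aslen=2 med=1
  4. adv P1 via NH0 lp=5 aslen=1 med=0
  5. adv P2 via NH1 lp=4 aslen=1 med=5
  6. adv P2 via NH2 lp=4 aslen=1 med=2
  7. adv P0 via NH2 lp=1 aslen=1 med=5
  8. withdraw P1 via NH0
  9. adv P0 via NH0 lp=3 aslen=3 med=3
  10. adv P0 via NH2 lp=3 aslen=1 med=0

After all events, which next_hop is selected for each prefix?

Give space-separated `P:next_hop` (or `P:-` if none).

Answer: P0:NH2 P1:NH1 P2:NH2

Derivation:
Op 1: best P0=NH0 P1=- P2=-
Op 2: best P0=- P1=- P2=-
Op 3: best P0=- P1=NH1 P2=-
Op 4: best P0=- P1=NH0 P2=-
Op 5: best P0=- P1=NH0 P2=NH1
Op 6: best P0=- P1=NH0 P2=NH2
Op 7: best P0=NH2 P1=NH0 P2=NH2
Op 8: best P0=NH2 P1=NH1 P2=NH2
Op 9: best P0=NH0 P1=NH1 P2=NH2
Op 10: best P0=NH2 P1=NH1 P2=NH2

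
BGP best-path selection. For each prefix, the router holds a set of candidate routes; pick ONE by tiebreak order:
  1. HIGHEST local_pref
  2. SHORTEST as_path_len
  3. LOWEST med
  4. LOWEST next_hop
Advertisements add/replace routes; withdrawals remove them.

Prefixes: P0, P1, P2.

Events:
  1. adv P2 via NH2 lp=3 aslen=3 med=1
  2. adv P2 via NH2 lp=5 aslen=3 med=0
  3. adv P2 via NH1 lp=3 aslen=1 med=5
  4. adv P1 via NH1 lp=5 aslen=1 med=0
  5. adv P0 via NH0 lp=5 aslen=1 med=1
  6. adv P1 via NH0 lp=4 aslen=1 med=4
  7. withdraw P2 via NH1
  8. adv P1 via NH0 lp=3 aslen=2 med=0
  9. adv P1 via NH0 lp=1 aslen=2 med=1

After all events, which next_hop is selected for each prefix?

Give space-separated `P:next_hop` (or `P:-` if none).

Answer: P0:NH0 P1:NH1 P2:NH2

Derivation:
Op 1: best P0=- P1=- P2=NH2
Op 2: best P0=- P1=- P2=NH2
Op 3: best P0=- P1=- P2=NH2
Op 4: best P0=- P1=NH1 P2=NH2
Op 5: best P0=NH0 P1=NH1 P2=NH2
Op 6: best P0=NH0 P1=NH1 P2=NH2
Op 7: best P0=NH0 P1=NH1 P2=NH2
Op 8: best P0=NH0 P1=NH1 P2=NH2
Op 9: best P0=NH0 P1=NH1 P2=NH2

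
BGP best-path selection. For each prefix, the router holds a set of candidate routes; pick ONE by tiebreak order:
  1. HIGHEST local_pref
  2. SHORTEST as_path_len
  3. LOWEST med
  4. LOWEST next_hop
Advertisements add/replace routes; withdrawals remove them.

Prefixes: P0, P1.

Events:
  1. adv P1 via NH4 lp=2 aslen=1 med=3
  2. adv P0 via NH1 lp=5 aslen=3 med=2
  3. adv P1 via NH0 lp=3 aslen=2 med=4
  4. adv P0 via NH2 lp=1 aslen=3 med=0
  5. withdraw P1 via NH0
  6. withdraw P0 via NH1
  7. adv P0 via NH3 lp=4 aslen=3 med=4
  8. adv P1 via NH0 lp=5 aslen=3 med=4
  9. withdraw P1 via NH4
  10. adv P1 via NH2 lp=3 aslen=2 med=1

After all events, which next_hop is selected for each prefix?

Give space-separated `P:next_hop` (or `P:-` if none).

Answer: P0:NH3 P1:NH0

Derivation:
Op 1: best P0=- P1=NH4
Op 2: best P0=NH1 P1=NH4
Op 3: best P0=NH1 P1=NH0
Op 4: best P0=NH1 P1=NH0
Op 5: best P0=NH1 P1=NH4
Op 6: best P0=NH2 P1=NH4
Op 7: best P0=NH3 P1=NH4
Op 8: best P0=NH3 P1=NH0
Op 9: best P0=NH3 P1=NH0
Op 10: best P0=NH3 P1=NH0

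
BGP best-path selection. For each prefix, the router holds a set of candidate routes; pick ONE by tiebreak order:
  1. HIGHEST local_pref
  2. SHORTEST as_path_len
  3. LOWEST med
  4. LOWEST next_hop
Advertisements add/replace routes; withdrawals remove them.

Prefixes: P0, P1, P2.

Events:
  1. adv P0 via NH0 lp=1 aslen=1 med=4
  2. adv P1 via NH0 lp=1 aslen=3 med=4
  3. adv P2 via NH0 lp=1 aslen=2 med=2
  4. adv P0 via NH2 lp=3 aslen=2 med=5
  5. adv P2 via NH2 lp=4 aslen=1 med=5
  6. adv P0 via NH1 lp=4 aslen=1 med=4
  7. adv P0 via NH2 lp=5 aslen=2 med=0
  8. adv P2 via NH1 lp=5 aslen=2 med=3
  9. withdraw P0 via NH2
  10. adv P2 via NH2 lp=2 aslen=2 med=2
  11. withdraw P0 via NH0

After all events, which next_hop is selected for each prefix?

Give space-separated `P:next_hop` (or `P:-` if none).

Answer: P0:NH1 P1:NH0 P2:NH1

Derivation:
Op 1: best P0=NH0 P1=- P2=-
Op 2: best P0=NH0 P1=NH0 P2=-
Op 3: best P0=NH0 P1=NH0 P2=NH0
Op 4: best P0=NH2 P1=NH0 P2=NH0
Op 5: best P0=NH2 P1=NH0 P2=NH2
Op 6: best P0=NH1 P1=NH0 P2=NH2
Op 7: best P0=NH2 P1=NH0 P2=NH2
Op 8: best P0=NH2 P1=NH0 P2=NH1
Op 9: best P0=NH1 P1=NH0 P2=NH1
Op 10: best P0=NH1 P1=NH0 P2=NH1
Op 11: best P0=NH1 P1=NH0 P2=NH1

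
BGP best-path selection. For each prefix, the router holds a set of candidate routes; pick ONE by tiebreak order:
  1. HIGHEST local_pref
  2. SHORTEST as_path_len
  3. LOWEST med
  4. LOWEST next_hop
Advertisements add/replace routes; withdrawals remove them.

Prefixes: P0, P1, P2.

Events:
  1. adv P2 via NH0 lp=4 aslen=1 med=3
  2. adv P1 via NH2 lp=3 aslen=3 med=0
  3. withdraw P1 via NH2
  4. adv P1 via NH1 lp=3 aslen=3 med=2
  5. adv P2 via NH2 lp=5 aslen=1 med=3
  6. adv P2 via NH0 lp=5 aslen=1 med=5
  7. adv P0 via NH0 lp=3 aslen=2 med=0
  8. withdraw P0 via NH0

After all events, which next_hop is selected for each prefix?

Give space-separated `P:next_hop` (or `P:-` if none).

Answer: P0:- P1:NH1 P2:NH2

Derivation:
Op 1: best P0=- P1=- P2=NH0
Op 2: best P0=- P1=NH2 P2=NH0
Op 3: best P0=- P1=- P2=NH0
Op 4: best P0=- P1=NH1 P2=NH0
Op 5: best P0=- P1=NH1 P2=NH2
Op 6: best P0=- P1=NH1 P2=NH2
Op 7: best P0=NH0 P1=NH1 P2=NH2
Op 8: best P0=- P1=NH1 P2=NH2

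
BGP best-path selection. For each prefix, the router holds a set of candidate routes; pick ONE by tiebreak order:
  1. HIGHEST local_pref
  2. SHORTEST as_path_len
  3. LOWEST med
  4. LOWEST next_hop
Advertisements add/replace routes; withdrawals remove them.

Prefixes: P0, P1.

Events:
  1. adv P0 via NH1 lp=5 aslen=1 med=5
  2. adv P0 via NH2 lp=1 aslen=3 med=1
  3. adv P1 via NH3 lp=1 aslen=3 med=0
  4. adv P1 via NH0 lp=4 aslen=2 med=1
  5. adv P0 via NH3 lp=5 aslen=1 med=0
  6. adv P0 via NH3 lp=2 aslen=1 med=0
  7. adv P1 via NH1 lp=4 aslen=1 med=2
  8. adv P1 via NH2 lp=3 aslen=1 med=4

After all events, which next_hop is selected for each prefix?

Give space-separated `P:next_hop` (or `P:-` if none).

Op 1: best P0=NH1 P1=-
Op 2: best P0=NH1 P1=-
Op 3: best P0=NH1 P1=NH3
Op 4: best P0=NH1 P1=NH0
Op 5: best P0=NH3 P1=NH0
Op 6: best P0=NH1 P1=NH0
Op 7: best P0=NH1 P1=NH1
Op 8: best P0=NH1 P1=NH1

Answer: P0:NH1 P1:NH1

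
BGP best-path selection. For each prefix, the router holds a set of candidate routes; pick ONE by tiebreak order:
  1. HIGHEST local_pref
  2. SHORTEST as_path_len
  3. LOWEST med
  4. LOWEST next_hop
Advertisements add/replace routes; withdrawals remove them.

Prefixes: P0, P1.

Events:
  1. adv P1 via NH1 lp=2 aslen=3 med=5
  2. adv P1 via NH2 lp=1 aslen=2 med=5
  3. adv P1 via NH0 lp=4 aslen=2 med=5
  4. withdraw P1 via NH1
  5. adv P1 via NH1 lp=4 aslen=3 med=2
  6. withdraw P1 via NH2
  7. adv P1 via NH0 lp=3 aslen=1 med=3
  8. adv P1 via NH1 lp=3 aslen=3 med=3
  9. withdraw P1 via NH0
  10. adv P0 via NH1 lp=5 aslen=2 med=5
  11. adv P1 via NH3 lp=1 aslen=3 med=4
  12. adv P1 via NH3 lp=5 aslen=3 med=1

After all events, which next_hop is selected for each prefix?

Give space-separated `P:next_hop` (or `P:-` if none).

Answer: P0:NH1 P1:NH3

Derivation:
Op 1: best P0=- P1=NH1
Op 2: best P0=- P1=NH1
Op 3: best P0=- P1=NH0
Op 4: best P0=- P1=NH0
Op 5: best P0=- P1=NH0
Op 6: best P0=- P1=NH0
Op 7: best P0=- P1=NH1
Op 8: best P0=- P1=NH0
Op 9: best P0=- P1=NH1
Op 10: best P0=NH1 P1=NH1
Op 11: best P0=NH1 P1=NH1
Op 12: best P0=NH1 P1=NH3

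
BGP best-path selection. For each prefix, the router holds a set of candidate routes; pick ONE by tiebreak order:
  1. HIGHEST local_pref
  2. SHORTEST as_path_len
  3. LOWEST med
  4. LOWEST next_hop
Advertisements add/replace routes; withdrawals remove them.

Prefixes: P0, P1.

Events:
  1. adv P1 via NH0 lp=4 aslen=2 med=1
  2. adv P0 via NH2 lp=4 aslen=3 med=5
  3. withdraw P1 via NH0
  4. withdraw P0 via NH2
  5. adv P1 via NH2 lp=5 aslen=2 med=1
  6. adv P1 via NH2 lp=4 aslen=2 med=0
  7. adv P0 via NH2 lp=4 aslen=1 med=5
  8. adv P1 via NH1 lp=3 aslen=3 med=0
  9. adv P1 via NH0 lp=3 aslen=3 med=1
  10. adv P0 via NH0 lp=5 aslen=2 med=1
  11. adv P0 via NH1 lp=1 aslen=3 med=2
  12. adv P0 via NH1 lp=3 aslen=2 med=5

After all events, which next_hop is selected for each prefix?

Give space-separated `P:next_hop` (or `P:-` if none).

Answer: P0:NH0 P1:NH2

Derivation:
Op 1: best P0=- P1=NH0
Op 2: best P0=NH2 P1=NH0
Op 3: best P0=NH2 P1=-
Op 4: best P0=- P1=-
Op 5: best P0=- P1=NH2
Op 6: best P0=- P1=NH2
Op 7: best P0=NH2 P1=NH2
Op 8: best P0=NH2 P1=NH2
Op 9: best P0=NH2 P1=NH2
Op 10: best P0=NH0 P1=NH2
Op 11: best P0=NH0 P1=NH2
Op 12: best P0=NH0 P1=NH2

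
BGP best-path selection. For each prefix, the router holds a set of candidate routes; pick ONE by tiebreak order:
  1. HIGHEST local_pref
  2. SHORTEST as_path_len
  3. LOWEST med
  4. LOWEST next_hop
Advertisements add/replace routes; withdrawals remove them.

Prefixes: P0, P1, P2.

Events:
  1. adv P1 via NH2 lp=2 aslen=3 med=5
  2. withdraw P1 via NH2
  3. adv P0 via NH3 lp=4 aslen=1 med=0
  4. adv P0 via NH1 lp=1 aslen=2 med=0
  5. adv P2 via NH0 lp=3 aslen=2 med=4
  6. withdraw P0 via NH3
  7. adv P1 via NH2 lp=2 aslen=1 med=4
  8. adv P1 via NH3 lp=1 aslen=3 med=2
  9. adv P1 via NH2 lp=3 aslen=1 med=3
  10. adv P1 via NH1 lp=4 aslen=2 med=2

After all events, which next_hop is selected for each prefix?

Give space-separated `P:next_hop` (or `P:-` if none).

Answer: P0:NH1 P1:NH1 P2:NH0

Derivation:
Op 1: best P0=- P1=NH2 P2=-
Op 2: best P0=- P1=- P2=-
Op 3: best P0=NH3 P1=- P2=-
Op 4: best P0=NH3 P1=- P2=-
Op 5: best P0=NH3 P1=- P2=NH0
Op 6: best P0=NH1 P1=- P2=NH0
Op 7: best P0=NH1 P1=NH2 P2=NH0
Op 8: best P0=NH1 P1=NH2 P2=NH0
Op 9: best P0=NH1 P1=NH2 P2=NH0
Op 10: best P0=NH1 P1=NH1 P2=NH0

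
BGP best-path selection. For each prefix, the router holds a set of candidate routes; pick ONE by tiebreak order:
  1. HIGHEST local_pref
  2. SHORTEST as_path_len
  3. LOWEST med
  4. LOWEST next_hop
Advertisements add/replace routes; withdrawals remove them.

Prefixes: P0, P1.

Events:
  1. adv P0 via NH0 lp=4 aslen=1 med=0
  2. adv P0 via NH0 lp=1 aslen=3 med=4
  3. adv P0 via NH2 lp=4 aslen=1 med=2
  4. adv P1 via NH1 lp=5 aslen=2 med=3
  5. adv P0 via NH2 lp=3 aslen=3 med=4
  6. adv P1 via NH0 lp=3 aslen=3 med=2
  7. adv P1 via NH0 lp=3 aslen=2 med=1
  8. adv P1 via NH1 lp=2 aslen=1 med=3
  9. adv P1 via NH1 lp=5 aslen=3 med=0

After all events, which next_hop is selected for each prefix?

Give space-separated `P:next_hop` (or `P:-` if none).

Answer: P0:NH2 P1:NH1

Derivation:
Op 1: best P0=NH0 P1=-
Op 2: best P0=NH0 P1=-
Op 3: best P0=NH2 P1=-
Op 4: best P0=NH2 P1=NH1
Op 5: best P0=NH2 P1=NH1
Op 6: best P0=NH2 P1=NH1
Op 7: best P0=NH2 P1=NH1
Op 8: best P0=NH2 P1=NH0
Op 9: best P0=NH2 P1=NH1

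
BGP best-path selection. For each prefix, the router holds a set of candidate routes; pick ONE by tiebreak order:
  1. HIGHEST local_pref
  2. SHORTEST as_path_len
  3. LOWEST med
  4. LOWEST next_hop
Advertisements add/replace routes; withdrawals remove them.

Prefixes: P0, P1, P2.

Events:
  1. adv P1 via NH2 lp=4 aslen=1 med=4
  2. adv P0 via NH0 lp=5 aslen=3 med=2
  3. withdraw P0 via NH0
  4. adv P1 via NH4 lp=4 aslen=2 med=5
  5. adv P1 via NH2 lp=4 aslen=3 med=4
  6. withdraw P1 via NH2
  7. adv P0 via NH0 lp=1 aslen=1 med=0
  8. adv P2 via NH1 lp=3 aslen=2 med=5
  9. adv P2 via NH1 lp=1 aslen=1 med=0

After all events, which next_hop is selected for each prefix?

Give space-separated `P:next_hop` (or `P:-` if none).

Op 1: best P0=- P1=NH2 P2=-
Op 2: best P0=NH0 P1=NH2 P2=-
Op 3: best P0=- P1=NH2 P2=-
Op 4: best P0=- P1=NH2 P2=-
Op 5: best P0=- P1=NH4 P2=-
Op 6: best P0=- P1=NH4 P2=-
Op 7: best P0=NH0 P1=NH4 P2=-
Op 8: best P0=NH0 P1=NH4 P2=NH1
Op 9: best P0=NH0 P1=NH4 P2=NH1

Answer: P0:NH0 P1:NH4 P2:NH1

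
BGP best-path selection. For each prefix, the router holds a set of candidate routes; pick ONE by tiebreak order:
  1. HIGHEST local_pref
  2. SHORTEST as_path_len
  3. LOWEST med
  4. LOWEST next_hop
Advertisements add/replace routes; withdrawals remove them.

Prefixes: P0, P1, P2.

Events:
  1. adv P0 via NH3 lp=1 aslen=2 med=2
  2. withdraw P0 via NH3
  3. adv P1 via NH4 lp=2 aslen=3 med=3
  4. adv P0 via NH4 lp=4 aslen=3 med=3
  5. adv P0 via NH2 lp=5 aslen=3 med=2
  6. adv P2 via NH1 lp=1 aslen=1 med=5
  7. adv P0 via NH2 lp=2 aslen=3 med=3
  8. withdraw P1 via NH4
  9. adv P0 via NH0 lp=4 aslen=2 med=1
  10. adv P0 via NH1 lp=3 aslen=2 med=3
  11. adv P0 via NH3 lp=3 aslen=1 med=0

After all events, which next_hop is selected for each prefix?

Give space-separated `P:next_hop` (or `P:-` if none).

Answer: P0:NH0 P1:- P2:NH1

Derivation:
Op 1: best P0=NH3 P1=- P2=-
Op 2: best P0=- P1=- P2=-
Op 3: best P0=- P1=NH4 P2=-
Op 4: best P0=NH4 P1=NH4 P2=-
Op 5: best P0=NH2 P1=NH4 P2=-
Op 6: best P0=NH2 P1=NH4 P2=NH1
Op 7: best P0=NH4 P1=NH4 P2=NH1
Op 8: best P0=NH4 P1=- P2=NH1
Op 9: best P0=NH0 P1=- P2=NH1
Op 10: best P0=NH0 P1=- P2=NH1
Op 11: best P0=NH0 P1=- P2=NH1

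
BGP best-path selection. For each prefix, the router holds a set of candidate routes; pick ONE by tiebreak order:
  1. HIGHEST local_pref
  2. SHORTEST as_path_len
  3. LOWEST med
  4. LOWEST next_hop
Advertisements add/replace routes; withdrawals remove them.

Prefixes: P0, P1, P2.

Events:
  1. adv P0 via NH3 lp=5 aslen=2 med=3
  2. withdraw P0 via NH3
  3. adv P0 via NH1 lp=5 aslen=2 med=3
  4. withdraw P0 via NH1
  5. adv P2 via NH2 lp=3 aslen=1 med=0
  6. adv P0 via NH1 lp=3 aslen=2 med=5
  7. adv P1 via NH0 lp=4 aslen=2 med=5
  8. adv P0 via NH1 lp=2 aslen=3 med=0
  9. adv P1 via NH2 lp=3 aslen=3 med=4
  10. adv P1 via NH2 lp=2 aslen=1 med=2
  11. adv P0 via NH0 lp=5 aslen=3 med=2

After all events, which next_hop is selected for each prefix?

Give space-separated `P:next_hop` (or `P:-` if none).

Op 1: best P0=NH3 P1=- P2=-
Op 2: best P0=- P1=- P2=-
Op 3: best P0=NH1 P1=- P2=-
Op 4: best P0=- P1=- P2=-
Op 5: best P0=- P1=- P2=NH2
Op 6: best P0=NH1 P1=- P2=NH2
Op 7: best P0=NH1 P1=NH0 P2=NH2
Op 8: best P0=NH1 P1=NH0 P2=NH2
Op 9: best P0=NH1 P1=NH0 P2=NH2
Op 10: best P0=NH1 P1=NH0 P2=NH2
Op 11: best P0=NH0 P1=NH0 P2=NH2

Answer: P0:NH0 P1:NH0 P2:NH2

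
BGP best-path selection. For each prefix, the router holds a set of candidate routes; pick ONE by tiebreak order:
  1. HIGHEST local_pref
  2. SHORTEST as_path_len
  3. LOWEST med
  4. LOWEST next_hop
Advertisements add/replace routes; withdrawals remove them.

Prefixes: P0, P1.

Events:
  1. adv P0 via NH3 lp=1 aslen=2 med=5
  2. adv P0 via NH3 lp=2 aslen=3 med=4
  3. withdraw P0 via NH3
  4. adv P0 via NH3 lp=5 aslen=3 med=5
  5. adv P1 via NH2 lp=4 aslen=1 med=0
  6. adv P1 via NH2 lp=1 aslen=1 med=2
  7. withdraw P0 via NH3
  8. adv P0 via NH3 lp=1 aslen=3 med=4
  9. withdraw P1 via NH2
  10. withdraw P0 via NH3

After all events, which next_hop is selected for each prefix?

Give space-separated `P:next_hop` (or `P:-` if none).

Op 1: best P0=NH3 P1=-
Op 2: best P0=NH3 P1=-
Op 3: best P0=- P1=-
Op 4: best P0=NH3 P1=-
Op 5: best P0=NH3 P1=NH2
Op 6: best P0=NH3 P1=NH2
Op 7: best P0=- P1=NH2
Op 8: best P0=NH3 P1=NH2
Op 9: best P0=NH3 P1=-
Op 10: best P0=- P1=-

Answer: P0:- P1:-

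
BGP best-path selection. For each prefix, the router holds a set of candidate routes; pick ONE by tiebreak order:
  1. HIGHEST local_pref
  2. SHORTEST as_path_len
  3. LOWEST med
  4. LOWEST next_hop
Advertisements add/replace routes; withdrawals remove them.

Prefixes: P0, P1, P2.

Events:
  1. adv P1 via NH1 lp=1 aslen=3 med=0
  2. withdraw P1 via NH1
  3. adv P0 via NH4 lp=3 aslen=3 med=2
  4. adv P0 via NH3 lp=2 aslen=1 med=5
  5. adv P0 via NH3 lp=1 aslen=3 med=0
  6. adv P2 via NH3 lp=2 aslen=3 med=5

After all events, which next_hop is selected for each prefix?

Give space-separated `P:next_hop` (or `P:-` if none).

Op 1: best P0=- P1=NH1 P2=-
Op 2: best P0=- P1=- P2=-
Op 3: best P0=NH4 P1=- P2=-
Op 4: best P0=NH4 P1=- P2=-
Op 5: best P0=NH4 P1=- P2=-
Op 6: best P0=NH4 P1=- P2=NH3

Answer: P0:NH4 P1:- P2:NH3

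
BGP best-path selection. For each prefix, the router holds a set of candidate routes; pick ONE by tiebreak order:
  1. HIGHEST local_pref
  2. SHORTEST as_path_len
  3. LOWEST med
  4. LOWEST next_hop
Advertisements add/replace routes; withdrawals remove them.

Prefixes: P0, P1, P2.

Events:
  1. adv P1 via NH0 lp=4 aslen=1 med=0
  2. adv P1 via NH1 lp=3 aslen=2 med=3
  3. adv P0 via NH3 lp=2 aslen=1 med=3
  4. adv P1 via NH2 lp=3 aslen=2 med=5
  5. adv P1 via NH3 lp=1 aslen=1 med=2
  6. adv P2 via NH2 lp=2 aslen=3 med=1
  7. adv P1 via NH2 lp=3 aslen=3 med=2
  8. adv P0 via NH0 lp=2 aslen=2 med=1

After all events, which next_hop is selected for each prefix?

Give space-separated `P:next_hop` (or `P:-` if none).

Answer: P0:NH3 P1:NH0 P2:NH2

Derivation:
Op 1: best P0=- P1=NH0 P2=-
Op 2: best P0=- P1=NH0 P2=-
Op 3: best P0=NH3 P1=NH0 P2=-
Op 4: best P0=NH3 P1=NH0 P2=-
Op 5: best P0=NH3 P1=NH0 P2=-
Op 6: best P0=NH3 P1=NH0 P2=NH2
Op 7: best P0=NH3 P1=NH0 P2=NH2
Op 8: best P0=NH3 P1=NH0 P2=NH2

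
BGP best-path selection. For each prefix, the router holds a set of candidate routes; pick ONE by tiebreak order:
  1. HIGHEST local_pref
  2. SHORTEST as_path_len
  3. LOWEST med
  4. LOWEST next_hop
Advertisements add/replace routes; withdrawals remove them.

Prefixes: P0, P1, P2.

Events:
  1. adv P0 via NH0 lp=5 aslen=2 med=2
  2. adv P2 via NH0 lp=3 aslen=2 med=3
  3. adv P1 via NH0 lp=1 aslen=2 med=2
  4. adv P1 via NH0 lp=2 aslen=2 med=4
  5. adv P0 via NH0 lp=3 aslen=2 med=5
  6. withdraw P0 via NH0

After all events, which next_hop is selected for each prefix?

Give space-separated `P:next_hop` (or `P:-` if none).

Answer: P0:- P1:NH0 P2:NH0

Derivation:
Op 1: best P0=NH0 P1=- P2=-
Op 2: best P0=NH0 P1=- P2=NH0
Op 3: best P0=NH0 P1=NH0 P2=NH0
Op 4: best P0=NH0 P1=NH0 P2=NH0
Op 5: best P0=NH0 P1=NH0 P2=NH0
Op 6: best P0=- P1=NH0 P2=NH0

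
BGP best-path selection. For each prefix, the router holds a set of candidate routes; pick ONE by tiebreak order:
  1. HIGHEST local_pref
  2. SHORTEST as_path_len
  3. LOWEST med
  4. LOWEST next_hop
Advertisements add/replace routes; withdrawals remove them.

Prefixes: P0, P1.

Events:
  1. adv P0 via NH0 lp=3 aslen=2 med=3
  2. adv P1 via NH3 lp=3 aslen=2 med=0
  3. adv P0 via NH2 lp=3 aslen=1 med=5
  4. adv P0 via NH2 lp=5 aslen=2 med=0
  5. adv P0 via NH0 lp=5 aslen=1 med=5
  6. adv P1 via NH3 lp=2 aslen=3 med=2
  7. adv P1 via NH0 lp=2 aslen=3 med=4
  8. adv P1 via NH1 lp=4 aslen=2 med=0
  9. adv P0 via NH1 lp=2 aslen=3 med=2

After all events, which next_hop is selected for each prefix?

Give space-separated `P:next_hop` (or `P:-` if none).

Answer: P0:NH0 P1:NH1

Derivation:
Op 1: best P0=NH0 P1=-
Op 2: best P0=NH0 P1=NH3
Op 3: best P0=NH2 P1=NH3
Op 4: best P0=NH2 P1=NH3
Op 5: best P0=NH0 P1=NH3
Op 6: best P0=NH0 P1=NH3
Op 7: best P0=NH0 P1=NH3
Op 8: best P0=NH0 P1=NH1
Op 9: best P0=NH0 P1=NH1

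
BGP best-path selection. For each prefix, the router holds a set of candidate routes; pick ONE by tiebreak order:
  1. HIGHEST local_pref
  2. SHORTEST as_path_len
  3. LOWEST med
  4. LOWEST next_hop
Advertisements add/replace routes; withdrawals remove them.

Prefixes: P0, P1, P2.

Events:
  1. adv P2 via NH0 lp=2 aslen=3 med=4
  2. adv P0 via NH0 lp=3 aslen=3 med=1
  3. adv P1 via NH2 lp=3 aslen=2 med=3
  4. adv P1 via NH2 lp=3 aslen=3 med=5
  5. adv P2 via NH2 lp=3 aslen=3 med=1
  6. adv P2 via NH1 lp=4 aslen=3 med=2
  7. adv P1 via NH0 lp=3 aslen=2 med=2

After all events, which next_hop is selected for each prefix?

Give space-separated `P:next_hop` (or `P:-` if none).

Answer: P0:NH0 P1:NH0 P2:NH1

Derivation:
Op 1: best P0=- P1=- P2=NH0
Op 2: best P0=NH0 P1=- P2=NH0
Op 3: best P0=NH0 P1=NH2 P2=NH0
Op 4: best P0=NH0 P1=NH2 P2=NH0
Op 5: best P0=NH0 P1=NH2 P2=NH2
Op 6: best P0=NH0 P1=NH2 P2=NH1
Op 7: best P0=NH0 P1=NH0 P2=NH1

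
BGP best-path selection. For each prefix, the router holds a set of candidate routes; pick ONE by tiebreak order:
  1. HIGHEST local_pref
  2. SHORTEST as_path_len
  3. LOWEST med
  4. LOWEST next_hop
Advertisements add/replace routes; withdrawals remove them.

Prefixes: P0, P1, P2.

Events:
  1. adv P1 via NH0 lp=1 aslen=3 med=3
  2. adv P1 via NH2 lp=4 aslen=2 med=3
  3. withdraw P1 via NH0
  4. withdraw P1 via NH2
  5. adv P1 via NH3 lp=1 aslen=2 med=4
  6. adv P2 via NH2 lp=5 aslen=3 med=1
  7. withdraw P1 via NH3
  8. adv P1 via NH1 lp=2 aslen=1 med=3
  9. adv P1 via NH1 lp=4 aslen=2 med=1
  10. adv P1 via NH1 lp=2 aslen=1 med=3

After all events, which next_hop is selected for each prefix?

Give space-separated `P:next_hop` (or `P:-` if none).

Answer: P0:- P1:NH1 P2:NH2

Derivation:
Op 1: best P0=- P1=NH0 P2=-
Op 2: best P0=- P1=NH2 P2=-
Op 3: best P0=- P1=NH2 P2=-
Op 4: best P0=- P1=- P2=-
Op 5: best P0=- P1=NH3 P2=-
Op 6: best P0=- P1=NH3 P2=NH2
Op 7: best P0=- P1=- P2=NH2
Op 8: best P0=- P1=NH1 P2=NH2
Op 9: best P0=- P1=NH1 P2=NH2
Op 10: best P0=- P1=NH1 P2=NH2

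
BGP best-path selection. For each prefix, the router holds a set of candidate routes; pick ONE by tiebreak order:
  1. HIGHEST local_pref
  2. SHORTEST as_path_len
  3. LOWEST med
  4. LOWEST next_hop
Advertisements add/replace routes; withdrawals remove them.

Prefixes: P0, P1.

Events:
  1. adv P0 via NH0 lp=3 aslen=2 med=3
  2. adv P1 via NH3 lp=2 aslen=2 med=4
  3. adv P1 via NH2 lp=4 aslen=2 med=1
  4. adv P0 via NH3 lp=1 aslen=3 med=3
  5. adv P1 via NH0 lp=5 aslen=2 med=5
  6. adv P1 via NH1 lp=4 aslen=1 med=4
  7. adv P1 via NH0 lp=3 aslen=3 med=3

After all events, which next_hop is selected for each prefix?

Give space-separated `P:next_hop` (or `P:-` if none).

Op 1: best P0=NH0 P1=-
Op 2: best P0=NH0 P1=NH3
Op 3: best P0=NH0 P1=NH2
Op 4: best P0=NH0 P1=NH2
Op 5: best P0=NH0 P1=NH0
Op 6: best P0=NH0 P1=NH0
Op 7: best P0=NH0 P1=NH1

Answer: P0:NH0 P1:NH1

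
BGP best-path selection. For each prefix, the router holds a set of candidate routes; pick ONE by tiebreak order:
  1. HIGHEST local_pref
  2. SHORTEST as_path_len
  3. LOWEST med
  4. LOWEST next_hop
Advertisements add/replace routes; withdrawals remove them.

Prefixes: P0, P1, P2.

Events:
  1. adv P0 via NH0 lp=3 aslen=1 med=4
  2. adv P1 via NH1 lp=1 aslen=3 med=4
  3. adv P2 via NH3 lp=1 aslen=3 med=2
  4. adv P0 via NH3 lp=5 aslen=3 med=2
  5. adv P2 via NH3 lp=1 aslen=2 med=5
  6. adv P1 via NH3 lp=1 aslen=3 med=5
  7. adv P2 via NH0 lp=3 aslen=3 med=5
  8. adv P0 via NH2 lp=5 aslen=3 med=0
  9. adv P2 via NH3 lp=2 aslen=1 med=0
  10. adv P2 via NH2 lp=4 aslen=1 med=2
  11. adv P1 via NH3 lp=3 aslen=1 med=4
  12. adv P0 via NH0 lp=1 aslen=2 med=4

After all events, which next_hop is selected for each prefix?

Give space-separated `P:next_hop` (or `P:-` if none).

Answer: P0:NH2 P1:NH3 P2:NH2

Derivation:
Op 1: best P0=NH0 P1=- P2=-
Op 2: best P0=NH0 P1=NH1 P2=-
Op 3: best P0=NH0 P1=NH1 P2=NH3
Op 4: best P0=NH3 P1=NH1 P2=NH3
Op 5: best P0=NH3 P1=NH1 P2=NH3
Op 6: best P0=NH3 P1=NH1 P2=NH3
Op 7: best P0=NH3 P1=NH1 P2=NH0
Op 8: best P0=NH2 P1=NH1 P2=NH0
Op 9: best P0=NH2 P1=NH1 P2=NH0
Op 10: best P0=NH2 P1=NH1 P2=NH2
Op 11: best P0=NH2 P1=NH3 P2=NH2
Op 12: best P0=NH2 P1=NH3 P2=NH2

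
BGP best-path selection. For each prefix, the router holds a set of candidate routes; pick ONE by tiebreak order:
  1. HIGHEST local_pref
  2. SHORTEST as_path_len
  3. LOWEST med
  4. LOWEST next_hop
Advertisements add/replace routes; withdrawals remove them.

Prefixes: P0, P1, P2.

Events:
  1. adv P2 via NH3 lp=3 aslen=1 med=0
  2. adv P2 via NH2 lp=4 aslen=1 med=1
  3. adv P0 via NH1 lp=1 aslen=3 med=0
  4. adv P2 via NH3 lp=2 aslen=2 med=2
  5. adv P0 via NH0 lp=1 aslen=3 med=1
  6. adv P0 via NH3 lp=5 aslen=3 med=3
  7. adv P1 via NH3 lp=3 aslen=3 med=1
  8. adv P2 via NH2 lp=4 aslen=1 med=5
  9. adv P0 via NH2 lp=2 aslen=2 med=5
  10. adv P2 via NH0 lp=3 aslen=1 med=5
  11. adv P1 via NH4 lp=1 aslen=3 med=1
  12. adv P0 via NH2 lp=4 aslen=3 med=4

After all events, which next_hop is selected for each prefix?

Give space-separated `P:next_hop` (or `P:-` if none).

Answer: P0:NH3 P1:NH3 P2:NH2

Derivation:
Op 1: best P0=- P1=- P2=NH3
Op 2: best P0=- P1=- P2=NH2
Op 3: best P0=NH1 P1=- P2=NH2
Op 4: best P0=NH1 P1=- P2=NH2
Op 5: best P0=NH1 P1=- P2=NH2
Op 6: best P0=NH3 P1=- P2=NH2
Op 7: best P0=NH3 P1=NH3 P2=NH2
Op 8: best P0=NH3 P1=NH3 P2=NH2
Op 9: best P0=NH3 P1=NH3 P2=NH2
Op 10: best P0=NH3 P1=NH3 P2=NH2
Op 11: best P0=NH3 P1=NH3 P2=NH2
Op 12: best P0=NH3 P1=NH3 P2=NH2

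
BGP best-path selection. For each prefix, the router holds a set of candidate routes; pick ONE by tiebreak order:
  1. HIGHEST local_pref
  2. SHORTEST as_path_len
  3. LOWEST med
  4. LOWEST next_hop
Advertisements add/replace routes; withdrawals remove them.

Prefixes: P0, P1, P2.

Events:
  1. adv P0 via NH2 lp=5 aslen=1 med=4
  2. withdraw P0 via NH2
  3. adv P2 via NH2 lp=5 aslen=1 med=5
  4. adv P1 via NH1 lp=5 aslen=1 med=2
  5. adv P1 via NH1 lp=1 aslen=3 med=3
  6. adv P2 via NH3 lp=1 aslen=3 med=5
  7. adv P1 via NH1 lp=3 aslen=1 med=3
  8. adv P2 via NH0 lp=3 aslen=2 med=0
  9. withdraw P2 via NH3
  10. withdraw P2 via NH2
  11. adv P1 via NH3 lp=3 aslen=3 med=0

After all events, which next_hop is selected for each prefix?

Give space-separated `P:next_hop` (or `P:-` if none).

Op 1: best P0=NH2 P1=- P2=-
Op 2: best P0=- P1=- P2=-
Op 3: best P0=- P1=- P2=NH2
Op 4: best P0=- P1=NH1 P2=NH2
Op 5: best P0=- P1=NH1 P2=NH2
Op 6: best P0=- P1=NH1 P2=NH2
Op 7: best P0=- P1=NH1 P2=NH2
Op 8: best P0=- P1=NH1 P2=NH2
Op 9: best P0=- P1=NH1 P2=NH2
Op 10: best P0=- P1=NH1 P2=NH0
Op 11: best P0=- P1=NH1 P2=NH0

Answer: P0:- P1:NH1 P2:NH0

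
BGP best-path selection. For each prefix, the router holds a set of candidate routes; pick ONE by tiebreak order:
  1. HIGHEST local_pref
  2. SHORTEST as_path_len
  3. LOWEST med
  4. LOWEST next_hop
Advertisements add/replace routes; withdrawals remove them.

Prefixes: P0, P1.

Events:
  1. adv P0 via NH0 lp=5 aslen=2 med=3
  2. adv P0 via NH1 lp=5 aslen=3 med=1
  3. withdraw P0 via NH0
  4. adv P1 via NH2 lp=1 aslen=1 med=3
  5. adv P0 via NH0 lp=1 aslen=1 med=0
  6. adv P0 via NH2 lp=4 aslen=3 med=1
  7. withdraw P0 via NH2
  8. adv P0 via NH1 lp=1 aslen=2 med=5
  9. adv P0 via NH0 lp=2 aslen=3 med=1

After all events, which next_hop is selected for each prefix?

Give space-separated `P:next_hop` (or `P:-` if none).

Answer: P0:NH0 P1:NH2

Derivation:
Op 1: best P0=NH0 P1=-
Op 2: best P0=NH0 P1=-
Op 3: best P0=NH1 P1=-
Op 4: best P0=NH1 P1=NH2
Op 5: best P0=NH1 P1=NH2
Op 6: best P0=NH1 P1=NH2
Op 7: best P0=NH1 P1=NH2
Op 8: best P0=NH0 P1=NH2
Op 9: best P0=NH0 P1=NH2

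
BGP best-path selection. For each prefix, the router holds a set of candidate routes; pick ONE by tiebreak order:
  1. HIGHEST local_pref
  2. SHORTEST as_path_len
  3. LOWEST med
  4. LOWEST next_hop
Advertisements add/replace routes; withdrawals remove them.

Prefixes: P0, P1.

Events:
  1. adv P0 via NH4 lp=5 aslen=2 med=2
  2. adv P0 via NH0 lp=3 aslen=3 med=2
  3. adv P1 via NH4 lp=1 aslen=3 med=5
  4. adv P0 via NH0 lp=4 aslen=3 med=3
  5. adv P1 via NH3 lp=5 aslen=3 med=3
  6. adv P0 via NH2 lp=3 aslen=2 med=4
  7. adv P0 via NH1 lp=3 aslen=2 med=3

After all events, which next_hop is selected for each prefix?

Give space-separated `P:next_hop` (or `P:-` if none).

Answer: P0:NH4 P1:NH3

Derivation:
Op 1: best P0=NH4 P1=-
Op 2: best P0=NH4 P1=-
Op 3: best P0=NH4 P1=NH4
Op 4: best P0=NH4 P1=NH4
Op 5: best P0=NH4 P1=NH3
Op 6: best P0=NH4 P1=NH3
Op 7: best P0=NH4 P1=NH3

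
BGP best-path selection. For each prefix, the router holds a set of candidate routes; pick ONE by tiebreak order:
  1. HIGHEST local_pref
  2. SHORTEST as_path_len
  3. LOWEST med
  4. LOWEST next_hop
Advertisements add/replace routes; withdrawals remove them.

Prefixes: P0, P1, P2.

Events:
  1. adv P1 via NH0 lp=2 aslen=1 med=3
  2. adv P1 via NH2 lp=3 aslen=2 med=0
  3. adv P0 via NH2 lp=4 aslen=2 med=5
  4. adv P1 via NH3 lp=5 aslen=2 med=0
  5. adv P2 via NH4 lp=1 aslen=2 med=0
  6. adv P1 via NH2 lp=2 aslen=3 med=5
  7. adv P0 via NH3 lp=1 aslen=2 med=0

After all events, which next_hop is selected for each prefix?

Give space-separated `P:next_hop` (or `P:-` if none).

Op 1: best P0=- P1=NH0 P2=-
Op 2: best P0=- P1=NH2 P2=-
Op 3: best P0=NH2 P1=NH2 P2=-
Op 4: best P0=NH2 P1=NH3 P2=-
Op 5: best P0=NH2 P1=NH3 P2=NH4
Op 6: best P0=NH2 P1=NH3 P2=NH4
Op 7: best P0=NH2 P1=NH3 P2=NH4

Answer: P0:NH2 P1:NH3 P2:NH4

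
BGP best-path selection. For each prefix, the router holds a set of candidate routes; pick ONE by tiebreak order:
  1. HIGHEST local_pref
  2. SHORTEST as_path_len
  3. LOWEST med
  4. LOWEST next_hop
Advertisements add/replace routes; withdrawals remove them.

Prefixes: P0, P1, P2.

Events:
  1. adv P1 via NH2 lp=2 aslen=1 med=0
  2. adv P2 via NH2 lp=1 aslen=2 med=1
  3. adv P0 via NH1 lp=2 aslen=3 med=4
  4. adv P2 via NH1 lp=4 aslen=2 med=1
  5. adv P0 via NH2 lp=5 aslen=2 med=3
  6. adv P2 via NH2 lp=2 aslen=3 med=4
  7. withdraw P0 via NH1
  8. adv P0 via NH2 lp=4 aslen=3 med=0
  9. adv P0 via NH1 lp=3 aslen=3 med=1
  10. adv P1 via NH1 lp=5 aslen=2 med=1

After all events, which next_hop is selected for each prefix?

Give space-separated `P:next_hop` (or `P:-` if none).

Op 1: best P0=- P1=NH2 P2=-
Op 2: best P0=- P1=NH2 P2=NH2
Op 3: best P0=NH1 P1=NH2 P2=NH2
Op 4: best P0=NH1 P1=NH2 P2=NH1
Op 5: best P0=NH2 P1=NH2 P2=NH1
Op 6: best P0=NH2 P1=NH2 P2=NH1
Op 7: best P0=NH2 P1=NH2 P2=NH1
Op 8: best P0=NH2 P1=NH2 P2=NH1
Op 9: best P0=NH2 P1=NH2 P2=NH1
Op 10: best P0=NH2 P1=NH1 P2=NH1

Answer: P0:NH2 P1:NH1 P2:NH1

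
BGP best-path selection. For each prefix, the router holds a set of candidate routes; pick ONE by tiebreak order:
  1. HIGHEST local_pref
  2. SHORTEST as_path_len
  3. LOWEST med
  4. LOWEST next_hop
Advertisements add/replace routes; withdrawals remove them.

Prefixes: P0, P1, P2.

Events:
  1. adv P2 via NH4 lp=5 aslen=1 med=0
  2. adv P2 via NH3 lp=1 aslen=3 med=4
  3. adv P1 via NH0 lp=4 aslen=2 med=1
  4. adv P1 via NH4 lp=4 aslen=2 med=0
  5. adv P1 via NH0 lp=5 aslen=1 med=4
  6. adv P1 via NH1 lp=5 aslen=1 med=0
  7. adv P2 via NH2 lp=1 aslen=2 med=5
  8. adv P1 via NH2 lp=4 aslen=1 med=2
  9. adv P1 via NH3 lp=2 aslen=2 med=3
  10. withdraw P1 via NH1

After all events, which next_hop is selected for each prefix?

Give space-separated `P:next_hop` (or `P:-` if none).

Answer: P0:- P1:NH0 P2:NH4

Derivation:
Op 1: best P0=- P1=- P2=NH4
Op 2: best P0=- P1=- P2=NH4
Op 3: best P0=- P1=NH0 P2=NH4
Op 4: best P0=- P1=NH4 P2=NH4
Op 5: best P0=- P1=NH0 P2=NH4
Op 6: best P0=- P1=NH1 P2=NH4
Op 7: best P0=- P1=NH1 P2=NH4
Op 8: best P0=- P1=NH1 P2=NH4
Op 9: best P0=- P1=NH1 P2=NH4
Op 10: best P0=- P1=NH0 P2=NH4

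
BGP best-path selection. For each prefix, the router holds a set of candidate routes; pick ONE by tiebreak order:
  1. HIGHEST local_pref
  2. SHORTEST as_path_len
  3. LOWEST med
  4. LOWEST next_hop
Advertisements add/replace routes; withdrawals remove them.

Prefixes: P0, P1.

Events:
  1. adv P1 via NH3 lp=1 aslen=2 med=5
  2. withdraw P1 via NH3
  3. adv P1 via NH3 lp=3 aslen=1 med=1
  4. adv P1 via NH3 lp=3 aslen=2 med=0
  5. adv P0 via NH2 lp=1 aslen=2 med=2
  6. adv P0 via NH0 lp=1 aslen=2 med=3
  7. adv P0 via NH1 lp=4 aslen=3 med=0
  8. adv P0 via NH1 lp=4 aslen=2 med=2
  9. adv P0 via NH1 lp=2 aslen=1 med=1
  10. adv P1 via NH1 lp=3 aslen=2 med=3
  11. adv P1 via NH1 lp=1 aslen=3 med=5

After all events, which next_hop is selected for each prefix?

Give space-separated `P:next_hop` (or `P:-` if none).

Op 1: best P0=- P1=NH3
Op 2: best P0=- P1=-
Op 3: best P0=- P1=NH3
Op 4: best P0=- P1=NH3
Op 5: best P0=NH2 P1=NH3
Op 6: best P0=NH2 P1=NH3
Op 7: best P0=NH1 P1=NH3
Op 8: best P0=NH1 P1=NH3
Op 9: best P0=NH1 P1=NH3
Op 10: best P0=NH1 P1=NH3
Op 11: best P0=NH1 P1=NH3

Answer: P0:NH1 P1:NH3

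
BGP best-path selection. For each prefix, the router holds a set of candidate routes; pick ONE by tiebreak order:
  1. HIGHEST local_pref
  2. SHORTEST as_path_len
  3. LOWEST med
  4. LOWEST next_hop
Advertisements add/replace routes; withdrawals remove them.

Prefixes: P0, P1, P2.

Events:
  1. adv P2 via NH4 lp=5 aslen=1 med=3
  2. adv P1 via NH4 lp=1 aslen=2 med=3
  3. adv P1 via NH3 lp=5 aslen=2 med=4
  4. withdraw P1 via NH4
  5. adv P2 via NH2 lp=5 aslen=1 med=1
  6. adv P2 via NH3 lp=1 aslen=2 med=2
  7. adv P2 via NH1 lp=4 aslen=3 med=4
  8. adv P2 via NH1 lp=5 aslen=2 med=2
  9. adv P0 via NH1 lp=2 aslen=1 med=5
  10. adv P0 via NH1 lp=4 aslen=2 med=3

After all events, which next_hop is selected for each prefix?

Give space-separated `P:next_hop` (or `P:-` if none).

Answer: P0:NH1 P1:NH3 P2:NH2

Derivation:
Op 1: best P0=- P1=- P2=NH4
Op 2: best P0=- P1=NH4 P2=NH4
Op 3: best P0=- P1=NH3 P2=NH4
Op 4: best P0=- P1=NH3 P2=NH4
Op 5: best P0=- P1=NH3 P2=NH2
Op 6: best P0=- P1=NH3 P2=NH2
Op 7: best P0=- P1=NH3 P2=NH2
Op 8: best P0=- P1=NH3 P2=NH2
Op 9: best P0=NH1 P1=NH3 P2=NH2
Op 10: best P0=NH1 P1=NH3 P2=NH2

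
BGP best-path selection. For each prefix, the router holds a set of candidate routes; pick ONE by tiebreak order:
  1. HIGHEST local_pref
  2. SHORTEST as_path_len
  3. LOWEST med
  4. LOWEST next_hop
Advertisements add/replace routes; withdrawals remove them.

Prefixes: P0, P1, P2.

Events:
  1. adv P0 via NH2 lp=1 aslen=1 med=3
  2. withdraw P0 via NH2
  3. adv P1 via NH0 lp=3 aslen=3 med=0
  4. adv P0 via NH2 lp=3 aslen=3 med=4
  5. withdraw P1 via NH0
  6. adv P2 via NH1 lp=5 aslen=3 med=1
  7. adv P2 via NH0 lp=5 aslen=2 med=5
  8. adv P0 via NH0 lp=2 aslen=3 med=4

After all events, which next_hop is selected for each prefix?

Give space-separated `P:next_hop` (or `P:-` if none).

Answer: P0:NH2 P1:- P2:NH0

Derivation:
Op 1: best P0=NH2 P1=- P2=-
Op 2: best P0=- P1=- P2=-
Op 3: best P0=- P1=NH0 P2=-
Op 4: best P0=NH2 P1=NH0 P2=-
Op 5: best P0=NH2 P1=- P2=-
Op 6: best P0=NH2 P1=- P2=NH1
Op 7: best P0=NH2 P1=- P2=NH0
Op 8: best P0=NH2 P1=- P2=NH0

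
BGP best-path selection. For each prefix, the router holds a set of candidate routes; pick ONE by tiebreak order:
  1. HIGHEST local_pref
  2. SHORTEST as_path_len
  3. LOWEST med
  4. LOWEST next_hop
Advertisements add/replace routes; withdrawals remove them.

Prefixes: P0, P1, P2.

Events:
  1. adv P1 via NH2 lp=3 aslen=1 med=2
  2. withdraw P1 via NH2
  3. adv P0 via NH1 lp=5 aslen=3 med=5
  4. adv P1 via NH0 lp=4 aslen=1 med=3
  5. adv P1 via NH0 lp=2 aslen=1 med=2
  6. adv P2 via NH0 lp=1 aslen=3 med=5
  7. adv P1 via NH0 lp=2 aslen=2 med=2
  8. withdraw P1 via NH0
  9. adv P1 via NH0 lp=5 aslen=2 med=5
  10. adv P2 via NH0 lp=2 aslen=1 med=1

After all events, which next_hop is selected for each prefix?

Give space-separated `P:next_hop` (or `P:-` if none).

Answer: P0:NH1 P1:NH0 P2:NH0

Derivation:
Op 1: best P0=- P1=NH2 P2=-
Op 2: best P0=- P1=- P2=-
Op 3: best P0=NH1 P1=- P2=-
Op 4: best P0=NH1 P1=NH0 P2=-
Op 5: best P0=NH1 P1=NH0 P2=-
Op 6: best P0=NH1 P1=NH0 P2=NH0
Op 7: best P0=NH1 P1=NH0 P2=NH0
Op 8: best P0=NH1 P1=- P2=NH0
Op 9: best P0=NH1 P1=NH0 P2=NH0
Op 10: best P0=NH1 P1=NH0 P2=NH0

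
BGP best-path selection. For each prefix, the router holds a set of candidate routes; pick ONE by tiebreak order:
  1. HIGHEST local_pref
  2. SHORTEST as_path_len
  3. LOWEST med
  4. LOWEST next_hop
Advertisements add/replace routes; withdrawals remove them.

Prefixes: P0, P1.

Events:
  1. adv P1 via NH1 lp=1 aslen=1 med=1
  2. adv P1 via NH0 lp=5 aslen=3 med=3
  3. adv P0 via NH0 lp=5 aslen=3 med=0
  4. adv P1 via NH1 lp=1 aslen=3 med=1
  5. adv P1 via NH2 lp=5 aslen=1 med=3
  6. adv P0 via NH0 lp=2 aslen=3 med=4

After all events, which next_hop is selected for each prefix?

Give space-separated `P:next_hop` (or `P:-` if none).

Answer: P0:NH0 P1:NH2

Derivation:
Op 1: best P0=- P1=NH1
Op 2: best P0=- P1=NH0
Op 3: best P0=NH0 P1=NH0
Op 4: best P0=NH0 P1=NH0
Op 5: best P0=NH0 P1=NH2
Op 6: best P0=NH0 P1=NH2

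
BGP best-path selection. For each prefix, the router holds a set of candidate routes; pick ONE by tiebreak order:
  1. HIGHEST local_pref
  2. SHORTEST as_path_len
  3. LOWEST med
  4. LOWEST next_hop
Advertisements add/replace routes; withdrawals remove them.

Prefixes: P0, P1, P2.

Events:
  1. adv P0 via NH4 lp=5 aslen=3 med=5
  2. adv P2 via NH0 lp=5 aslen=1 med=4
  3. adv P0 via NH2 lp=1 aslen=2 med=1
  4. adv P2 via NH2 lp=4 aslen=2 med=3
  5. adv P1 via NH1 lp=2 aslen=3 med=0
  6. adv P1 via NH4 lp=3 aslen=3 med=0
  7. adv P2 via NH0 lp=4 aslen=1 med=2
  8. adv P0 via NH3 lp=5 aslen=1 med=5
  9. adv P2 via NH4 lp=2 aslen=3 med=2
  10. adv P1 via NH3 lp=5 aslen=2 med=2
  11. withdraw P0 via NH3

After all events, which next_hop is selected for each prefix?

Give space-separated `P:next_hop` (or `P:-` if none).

Op 1: best P0=NH4 P1=- P2=-
Op 2: best P0=NH4 P1=- P2=NH0
Op 3: best P0=NH4 P1=- P2=NH0
Op 4: best P0=NH4 P1=- P2=NH0
Op 5: best P0=NH4 P1=NH1 P2=NH0
Op 6: best P0=NH4 P1=NH4 P2=NH0
Op 7: best P0=NH4 P1=NH4 P2=NH0
Op 8: best P0=NH3 P1=NH4 P2=NH0
Op 9: best P0=NH3 P1=NH4 P2=NH0
Op 10: best P0=NH3 P1=NH3 P2=NH0
Op 11: best P0=NH4 P1=NH3 P2=NH0

Answer: P0:NH4 P1:NH3 P2:NH0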